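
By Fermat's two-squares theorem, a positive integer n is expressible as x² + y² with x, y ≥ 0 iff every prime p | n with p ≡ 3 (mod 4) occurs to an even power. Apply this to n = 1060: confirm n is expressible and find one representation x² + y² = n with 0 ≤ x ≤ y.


Step 1: Factor n = 1060 = 2^2 · 5 · 53.
Step 2: Check the mod-4 condition on each prime factor: 2 = 2 (special); 5 ≡ 1 (mod 4), exponent 1; 53 ≡ 1 (mod 4), exponent 1.
All primes ≡ 3 (mod 4) appear to even exponent (or don't appear), so by the two-squares theorem n IS expressible as a sum of two squares.
Step 3: Build a representation. Group n = k² · m with k = 2 and m = 5 · 53 = 265 (a product of primes ≡ 1 (mod 4)); a representation of m scales to one of n via (k·x)² + (k·y)² = k²(x² + y²). Each prime p ≡ 1 (mod 4) is itself a sum of two squares; find a² by testing p − a² for a perfect square:
  5: 5 − 1² = 4 = 2² ⇒ 5 = 1² + 2².
  53: 53 − 1² = 52, 53 − 2² = 49 = 7² ⇒ 53 = 2² + 7².
  Combine using the Brahmagupta–Fibonacci identity (a² + b²)(c² + d²) = (ac − bd)² + (ad + bc)² = (ac + bd)² + (ad − bc)²:
  5 · 53 = 265: from (1² + 2²)(2² + 7²), take (1·2 − 2·7, 1·7 + 2·2) = (2 − 14, 7 + 4) = (-12, 11); dropping signs (only squares matter) gives (12, 11); check 12² + 11² = 144 + 121 = 265 ✓.
  Scale by k = 2: (2·12, 2·11) = (24, 22).
Step 4: Order so x ≤ y and verify: 22² + 24² = 484 + 576 = 1060 = n. ✓

n = 1060 = 22² + 24² (one valid representation with x ≤ y).


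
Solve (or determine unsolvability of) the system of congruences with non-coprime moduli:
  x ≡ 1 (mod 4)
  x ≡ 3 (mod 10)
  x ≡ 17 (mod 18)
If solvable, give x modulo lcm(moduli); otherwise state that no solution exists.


Moduli 4, 10, 18 are not pairwise coprime, so CRT works modulo lcm(m_i) when all pairwise compatibility conditions hold.
Pairwise compatibility: gcd(m_i, m_j) must divide a_i - a_j for every pair.
Merge one congruence at a time:
  Start: x ≡ 1 (mod 4).
  Combine with x ≡ 3 (mod 10): gcd(4, 10) = 2; 3 - 1 = 2, which IS divisible by 2, so compatible.
    Write x = 1 + 4·t and substitute into x ≡ 3 (mod 10): 4·t ≡ 3 − 1 = 2 (mod 10).
    Divide the congruence (and modulus) by g = 2: 2·t ≡ 1 (mod 5).
    The inverse of 2 mod 5 is 3 (since 2·3 = 6 = 1·5 + 1), so t ≡ 3·1 = 3 ≡ 3 (mod 5).
    Then x = 1 + 4·3 = 13, valid modulo lcm(4, 10) = 20: x ≡ 13 (mod 20).
  Combine with x ≡ 17 (mod 18): gcd(20, 18) = 2; 17 - 13 = 4, which IS divisible by 2, so compatible.
    Write x = 13 + 20·t and substitute into x ≡ 17 (mod 18): 20·t ≡ 17 − 13 = 4 (mod 18).
    Divide the congruence (and modulus) by g = 2: 10·t ≡ 2 (mod 9).
    Reduce coefficients mod 9: 1·t ≡ 2 (mod 9).
    So t ≡ 2 (mod 9).
    Then x = 13 + 20·2 = 53, valid modulo lcm(20, 18) = 180: x ≡ 53 (mod 180).
Verify: 53 mod 4 = 1, 53 mod 10 = 3, 53 mod 18 = 17.

x ≡ 53 (mod 180).


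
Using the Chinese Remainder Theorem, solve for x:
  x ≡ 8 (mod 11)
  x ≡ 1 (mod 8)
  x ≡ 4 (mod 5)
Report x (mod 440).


Moduli 11, 8, 5 are pairwise coprime; by CRT there is a unique solution modulo M = 11 · 8 · 5 = 440.
Solve pairwise, accumulating the modulus:
  Start with x ≡ 8 (mod 11).
  Combine with x ≡ 1 (mod 8): since gcd(11, 8) = 1, we get a unique residue mod 88.
    Write x = 8 + 11·t and substitute into x ≡ 1 (mod 8): 11·t ≡ 1 − 8 = -7 (mod 8).
    Reduce coefficients mod 8: 3·t ≡ 1 (mod 8).
    The inverse of 3 mod 8 is 3 (since 3·3 = 9 = 1·8 + 1), so t ≡ 3·1 = 3 ≡ 3 (mod 8).
    Then x = 8 + 11·3 = 41, valid modulo lcm(11, 8) = 88: x ≡ 41 (mod 88).
  Combine with x ≡ 4 (mod 5): since gcd(88, 5) = 1, we get a unique residue mod 440.
    Write x = 41 + 88·t and substitute into x ≡ 4 (mod 5): 88·t ≡ 4 − 41 = -37 (mod 5).
    Reduce coefficients mod 5: 3·t ≡ 3 (mod 5).
    The inverse of 3 mod 5 is 2 (since 3·2 = 6 = 1·5 + 1), so t ≡ 2·3 = 6 ≡ 1 (mod 5).
    Then x = 41 + 88·1 = 129, valid modulo lcm(88, 5) = 440: x ≡ 129 (mod 440).
Verify: 129 mod 11 = 8 ✓, 129 mod 8 = 1 ✓, 129 mod 5 = 4 ✓.

x ≡ 129 (mod 440).


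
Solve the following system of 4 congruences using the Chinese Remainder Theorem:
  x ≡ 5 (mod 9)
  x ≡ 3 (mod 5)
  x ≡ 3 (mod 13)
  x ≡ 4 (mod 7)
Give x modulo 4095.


Product of moduli M = 9 · 5 · 13 · 7 = 4095.
Merge one congruence at a time:
  Start: x ≡ 5 (mod 9).
  Combine with x ≡ 3 (mod 5); new modulus lcm = 45.
    Write x = 5 + 9·t and substitute into x ≡ 3 (mod 5): 9·t ≡ 3 − 5 = -2 (mod 5).
    Reduce coefficients mod 5: 4·t ≡ 3 (mod 5).
    The inverse of 4 mod 5 is 4 (since 4·4 = 16 = 3·5 + 1), so t ≡ 4·3 = 12 ≡ 2 (mod 5).
    Then x = 5 + 9·2 = 23, valid modulo lcm(9, 5) = 45: x ≡ 23 (mod 45).
  Combine with x ≡ 3 (mod 13); new modulus lcm = 585.
    Write x = 23 + 45·t and substitute into x ≡ 3 (mod 13): 45·t ≡ 3 − 23 = -20 (mod 13).
    Reduce coefficients mod 13: 6·t ≡ 6 (mod 13).
    The inverse of 6 mod 13 is 11 (since 6·11 = 66 = 5·13 + 1), so t ≡ 11·6 = 66 ≡ 1 (mod 13).
    Then x = 23 + 45·1 = 68, valid modulo lcm(45, 13) = 585: x ≡ 68 (mod 585).
  Combine with x ≡ 4 (mod 7); new modulus lcm = 4095.
    Write x = 68 + 585·t and substitute into x ≡ 4 (mod 7): 585·t ≡ 4 − 68 = -64 (mod 7).
    Reduce coefficients mod 7: 4·t ≡ 6 (mod 7).
    The inverse of 4 mod 7 is 2 (since 4·2 = 8 = 1·7 + 1), so t ≡ 2·6 = 12 ≡ 5 (mod 7).
    Then x = 68 + 585·5 = 2993, valid modulo lcm(585, 7) = 4095: x ≡ 2993 (mod 4095).
Verify against each original: 2993 mod 9 = 5, 2993 mod 5 = 3, 2993 mod 13 = 3, 2993 mod 7 = 4.

x ≡ 2993 (mod 4095).


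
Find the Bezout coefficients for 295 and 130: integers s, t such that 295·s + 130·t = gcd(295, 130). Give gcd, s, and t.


Euclidean algorithm on (295, 130) — divide until remainder is 0:
  295 = 2 · 130 + 35
  130 = 3 · 35 + 25
  35 = 1 · 25 + 10
  25 = 2 · 10 + 5
  10 = 2 · 5 + 0
gcd(295, 130) = 5.
Track Bezout coefficients alongside the remainders: start with r₀ = 295 = a·1 + b·0 (s = 1, t = 0) and r₁ = 130 = a·0 + b·1 (s = 0, t = 1); each new remainder r_{k+1} = r_{k-1} − q_k·r_k inherits s_{k+1} = s_{k-1} − q_k·s_k, t_{k+1} = t_{k-1} − q_k·t_k, so r_k = a·s_k + b·t_k at every step:
  q = 2: r = 35, s = 1 − 2·0 = 1, t = 0 − 2·1 = -2  (check: 295·1 + 130·(-2) = 35)
  q = 3: r = 25, s = 0 − 3·1 = -3, t = 1 − 3·(-2) = 7  (check: 295·(-3) + 130·7 = 25)
  q = 1: r = 10, s = 1 − 1·(-3) = 4, t = -2 − 1·7 = -9  (check: 295·4 + 130·(-9) = 10)
  q = 2: r = 5, s = -3 − 2·4 = -11, t = 7 − 2·(-9) = 25  (check: 295·(-11) + 130·25 = 5)
The row with r = 5 (the gcd) gives the Bezout coefficients s = -11, t = 25.
Result: 295 · (-11) + 130 · (25) = 5.

gcd(295, 130) = 5; s = -11, t = 25 (check: 295·(-11) + 130·25 = 5).


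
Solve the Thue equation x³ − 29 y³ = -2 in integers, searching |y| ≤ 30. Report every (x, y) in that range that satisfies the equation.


The equation is x³ - 29y³ = -2. For fixed y, x³ = 29·y³ − 2, so a solution requires the RHS to be a perfect cube.
Strategy: iterate y from -30 to 30, compute RHS = 29·y³ − 2, and check whether it is a (positive or negative) perfect cube.
Check small values of y:
  y = 0: RHS = -2 is not a perfect cube.
  y = 1: RHS = 27 = (3)³ ⇒ x = 3 works.
  y = -1: RHS = -31 is not a perfect cube.
  y = 2: RHS = 230 is not a perfect cube.
  y = -2: RHS = -234 is not a perfect cube.
  y = 3: RHS = 781 is not a perfect cube.
  y = -3: RHS = -785 is not a perfect cube.
Continuing the search up to |y| = 30 finds no further solutions beyond those listed.
Collected solutions: (3, 1).

Solutions (with |y| ≤ 30): (3, 1).


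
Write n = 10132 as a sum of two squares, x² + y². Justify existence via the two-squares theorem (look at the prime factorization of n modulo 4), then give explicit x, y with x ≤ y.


Step 1: Factor n = 10132 = 2^2 · 17 · 149.
Step 2: Check the mod-4 condition on each prime factor: 2 = 2 (special); 17 ≡ 1 (mod 4), exponent 1; 149 ≡ 1 (mod 4), exponent 1.
All primes ≡ 3 (mod 4) appear to even exponent (or don't appear), so by the two-squares theorem n IS expressible as a sum of two squares.
Step 3: Build a representation. Group n = k² · m with k = 2 and m = 17 · 149 = 2533 (a product of primes ≡ 1 (mod 4)); a representation of m scales to one of n via (k·x)² + (k·y)² = k²(x² + y²). Each prime p ≡ 1 (mod 4) is itself a sum of two squares; find a² by testing p − a² for a perfect square:
  17: 17 − 1² = 16 = 4² ⇒ 17 = 1² + 4².
  149: 149 − 1² = 148, 149 − 2² = 145, 149 − 3² = 140, 149 − 4² = 133, 149 − 5² = 124, 149 − 6² = 113, 149 − 7² = 100 = 10² ⇒ 149 = 7² + 10².
  Combine using the Brahmagupta–Fibonacci identity (a² + b²)(c² + d²) = (ac − bd)² + (ad + bc)² = (ac + bd)² + (ad − bc)²:
  17 · 149 = 2533: from (1² + 4²)(7² + 10²), take (1·7 − 4·10, 1·10 + 4·7) = (7 − 40, 10 + 28) = (-33, 38); dropping signs (only squares matter) gives (33, 38); check 33² + 38² = 1089 + 1444 = 2533 ✓.
  Scale by k = 2: (2·33, 2·38) = (66, 76).
Step 4: Order so x ≤ y and verify: 66² + 76² = 4356 + 5776 = 10132 = n. ✓

n = 10132 = 66² + 76² (one valid representation with x ≤ y).


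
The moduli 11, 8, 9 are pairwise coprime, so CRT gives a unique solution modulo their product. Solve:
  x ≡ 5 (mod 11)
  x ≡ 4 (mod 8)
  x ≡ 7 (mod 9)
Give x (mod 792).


Moduli 11, 8, 9 are pairwise coprime; by CRT there is a unique solution modulo M = 11 · 8 · 9 = 792.
Solve pairwise, accumulating the modulus:
  Start with x ≡ 5 (mod 11).
  Combine with x ≡ 4 (mod 8): since gcd(11, 8) = 1, we get a unique residue mod 88.
    Write x = 5 + 11·t and substitute into x ≡ 4 (mod 8): 11·t ≡ 4 − 5 = -1 (mod 8).
    Reduce coefficients mod 8: 3·t ≡ 7 (mod 8).
    The inverse of 3 mod 8 is 3 (since 3·3 = 9 = 1·8 + 1), so t ≡ 3·7 = 21 ≡ 5 (mod 8).
    Then x = 5 + 11·5 = 60, valid modulo lcm(11, 8) = 88: x ≡ 60 (mod 88).
  Combine with x ≡ 7 (mod 9): since gcd(88, 9) = 1, we get a unique residue mod 792.
    Write x = 60 + 88·t and substitute into x ≡ 7 (mod 9): 88·t ≡ 7 − 60 = -53 (mod 9).
    Reduce coefficients mod 9: 7·t ≡ 1 (mod 9).
    The inverse of 7 mod 9 is 4 (since 7·4 = 28 = 3·9 + 1), so t ≡ 4·1 = 4 ≡ 4 (mod 9).
    Then x = 60 + 88·4 = 412, valid modulo lcm(88, 9) = 792: x ≡ 412 (mod 792).
Verify: 412 mod 11 = 5 ✓, 412 mod 8 = 4 ✓, 412 mod 9 = 7 ✓.

x ≡ 412 (mod 792).


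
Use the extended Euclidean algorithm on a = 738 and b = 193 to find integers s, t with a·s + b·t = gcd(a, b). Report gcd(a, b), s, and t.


Euclidean algorithm on (738, 193) — divide until remainder is 0:
  738 = 3 · 193 + 159
  193 = 1 · 159 + 34
  159 = 4 · 34 + 23
  34 = 1 · 23 + 11
  23 = 2 · 11 + 1
  11 = 11 · 1 + 0
gcd(738, 193) = 1.
Track Bezout coefficients alongside the remainders: start with r₀ = 738 = a·1 + b·0 (s = 1, t = 0) and r₁ = 193 = a·0 + b·1 (s = 0, t = 1); each new remainder r_{k+1} = r_{k-1} − q_k·r_k inherits s_{k+1} = s_{k-1} − q_k·s_k, t_{k+1} = t_{k-1} − q_k·t_k, so r_k = a·s_k + b·t_k at every step:
  q = 3: r = 159, s = 1 − 3·0 = 1, t = 0 − 3·1 = -3  (check: 738·1 + 193·(-3) = 159)
  q = 1: r = 34, s = 0 − 1·1 = -1, t = 1 − 1·(-3) = 4  (check: 738·(-1) + 193·4 = 34)
  q = 4: r = 23, s = 1 − 4·(-1) = 5, t = -3 − 4·4 = -19  (check: 738·5 + 193·(-19) = 23)
  q = 1: r = 11, s = -1 − 1·5 = -6, t = 4 − 1·(-19) = 23  (check: 738·(-6) + 193·23 = 11)
  q = 2: r = 1, s = 5 − 2·(-6) = 17, t = -19 − 2·23 = -65  (check: 738·17 + 193·(-65) = 1)
The row with r = 1 (the gcd) gives the Bezout coefficients s = 17, t = -65.
Result: 738 · (17) + 193 · (-65) = 1.

gcd(738, 193) = 1; s = 17, t = -65 (check: 738·17 + 193·(-65) = 1).


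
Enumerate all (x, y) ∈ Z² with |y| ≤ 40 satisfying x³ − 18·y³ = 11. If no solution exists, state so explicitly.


The equation is x³ - 18y³ = 11. For fixed y, x³ = 18·y³ + 11, so a solution requires the RHS to be a perfect cube.
Strategy: iterate y from -40 to 40, compute RHS = 18·y³ + 11, and check whether it is a (positive or negative) perfect cube.
Check small values of y:
  y = 0: RHS = 11 is not a perfect cube.
  y = 1: RHS = 29 is not a perfect cube.
  y = -1: RHS = -7 is not a perfect cube.
  y = 2: RHS = 155 is not a perfect cube.
  y = -2: RHS = -133 is not a perfect cube.
  y = 3: RHS = 497 is not a perfect cube.
  y = -3: RHS = -475 is not a perfect cube.
Continuing the search up to |y| = 40 finds no solutions either.
No (x, y) in the scanned range satisfies the equation.

No integer solutions with |y| ≤ 40.


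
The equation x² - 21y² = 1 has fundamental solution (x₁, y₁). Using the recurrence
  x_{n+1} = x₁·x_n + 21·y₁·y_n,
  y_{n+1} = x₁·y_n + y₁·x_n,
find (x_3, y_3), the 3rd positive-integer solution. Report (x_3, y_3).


Step 1: Find the fundamental solution (x₁, y₁) of x² - 21y² = 1.
  Expand √21 as a continued fraction. a₀ = ⌊√21⌋ = 4; iterate m_{k+1} = d_k·a_k − m_k, d_{k+1} = (21 − m_{k+1}²)/d_k, a_{k+1} = ⌊(a₀ + m_{k+1})/d_{k+1}⌋ (starting m₀ = 0, d₀ = 1), with convergents p_k = a_k·p_{k-1} + p_{k-2}, q_k = a_k·q_{k-1} + q_{k-2} (p₋₁ = 1, q₋₁ = 0):
  k = 0: a₀ = 4; p₀/q₀ = 4/1; p₀² − 21·q₀² = 16 − 21 = -5.
  k = 1: m = 4, d = 5, a = ⌊(4 + 4)/5⌋ = 1; p/q = (1·4 + 1)/(1·1 + 0) = 5/1; p² − 21·q² = 25 − 21 = 4.
  k = 2: m = 1, d = 4, a = ⌊(4 + 1)/4⌋ = 1; p/q = (1·5 + 4)/(1·1 + 1) = 9/2; p² − 21·q² = 81 − 84 = -3.
  k = 3: m = 3, d = 3, a = ⌊(4 + 3)/3⌋ = 2; p/q = (2·9 + 5)/(2·2 + 1) = 23/5; p² − 21·q² = 529 − 525 = 4.
  k = 4: m = 3, d = 4, a = ⌊(4 + 3)/4⌋ = 1; p/q = (1·23 + 9)/(1·5 + 2) = 32/7; p² − 21·q² = 1024 − 1029 = -5.
  k = 5: m = 1, d = 5, a = ⌊(4 + 1)/5⌋ = 1; p/q = (1·32 + 23)/(1·7 + 5) = 55/12; p² − 21·q² = 3025 − 3024 = 1.
  The first convergent with p² − 21·q² = 1 gives the fundamental solution (x₁, y₁) = (55, 12).
Step 2: Apply the recurrence (x_{n+1}, y_{n+1}) = (x₁x_n + 21y₁y_n, x₁y_n + y₁x_n) repeatedly.
  From (x_1, y_1) = (55, 12): x_2 = 55·55 + 21·12·12 = 6049; y_2 = 55·12 + 12·55 = 1320.
  From (x_2, y_2) = (6049, 1320): x_3 = 55·6049 + 21·12·1320 = 665335; y_3 = 55·1320 + 12·6049 = 145188.
Step 3: Verify x_3² - 21·y_3² = 442670662225 - 442670662224 = 1 (should be 1). ✓

(x_1, y_1) = (55, 12); (x_3, y_3) = (665335, 145188).


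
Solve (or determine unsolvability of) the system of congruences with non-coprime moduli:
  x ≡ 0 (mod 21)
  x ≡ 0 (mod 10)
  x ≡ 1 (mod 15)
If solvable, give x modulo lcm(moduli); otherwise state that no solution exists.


Moduli 21, 10, 15 are not pairwise coprime, so CRT works modulo lcm(m_i) when all pairwise compatibility conditions hold.
Pairwise compatibility: gcd(m_i, m_j) must divide a_i - a_j for every pair.
Merge one congruence at a time:
  Start: x ≡ 0 (mod 21).
  Combine with x ≡ 0 (mod 10): gcd(21, 10) = 1; 0 - 0 = 0, which IS divisible by 1, so compatible.
    Write x = 0 + 21·t and substitute into x ≡ 0 (mod 10): 21·t ≡ 0 − 0 = 0 (mod 10).
    Reduce coefficients mod 10: 1·t ≡ 0 (mod 10).
    So t ≡ 0 (mod 10).
    Then x = 0 + 21·0 = 0, valid modulo lcm(21, 10) = 210: x ≡ 0 (mod 210).
  Combine with x ≡ 1 (mod 15): gcd(210, 15) = 15, and 1 - 0 = 1 is NOT divisible by 15.
    ⇒ system is inconsistent (no integer solution).

No solution (the system is inconsistent).


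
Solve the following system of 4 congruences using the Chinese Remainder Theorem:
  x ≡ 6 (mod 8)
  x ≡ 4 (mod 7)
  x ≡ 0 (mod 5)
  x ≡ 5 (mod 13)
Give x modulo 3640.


Product of moduli M = 8 · 7 · 5 · 13 = 3640.
Merge one congruence at a time:
  Start: x ≡ 6 (mod 8).
  Combine with x ≡ 4 (mod 7); new modulus lcm = 56.
    Write x = 6 + 8·t and substitute into x ≡ 4 (mod 7): 8·t ≡ 4 − 6 = -2 (mod 7).
    Reduce coefficients mod 7: 1·t ≡ 5 (mod 7).
    So t ≡ 5 (mod 7).
    Then x = 6 + 8·5 = 46, valid modulo lcm(8, 7) = 56: x ≡ 46 (mod 56).
  Combine with x ≡ 0 (mod 5); new modulus lcm = 280.
    Write x = 46 + 56·t and substitute into x ≡ 0 (mod 5): 56·t ≡ 0 − 46 = -46 (mod 5).
    Reduce coefficients mod 5: 1·t ≡ 4 (mod 5).
    So t ≡ 4 (mod 5).
    Then x = 46 + 56·4 = 270, valid modulo lcm(56, 5) = 280: x ≡ 270 (mod 280).
  Combine with x ≡ 5 (mod 13); new modulus lcm = 3640.
    Write x = 270 + 280·t and substitute into x ≡ 5 (mod 13): 280·t ≡ 5 − 270 = -265 (mod 13).
    Reduce coefficients mod 13: 7·t ≡ 8 (mod 13).
    The inverse of 7 mod 13 is 2 (since 7·2 = 14 = 1·13 + 1), so t ≡ 2·8 = 16 ≡ 3 (mod 13).
    Then x = 270 + 280·3 = 1110, valid modulo lcm(280, 13) = 3640: x ≡ 1110 (mod 3640).
Verify against each original: 1110 mod 8 = 6, 1110 mod 7 = 4, 1110 mod 5 = 0, 1110 mod 13 = 5.

x ≡ 1110 (mod 3640).


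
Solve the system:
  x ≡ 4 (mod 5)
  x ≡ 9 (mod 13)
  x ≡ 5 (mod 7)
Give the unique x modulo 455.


Moduli 5, 13, 7 are pairwise coprime; by CRT there is a unique solution modulo M = 5 · 13 · 7 = 455.
Solve pairwise, accumulating the modulus:
  Start with x ≡ 4 (mod 5).
  Combine with x ≡ 9 (mod 13): since gcd(5, 13) = 1, we get a unique residue mod 65.
    Write x = 4 + 5·t and substitute into x ≡ 9 (mod 13): 5·t ≡ 9 − 4 = 5 (mod 13).
    The inverse of 5 mod 13 is 8 (since 5·8 = 40 = 3·13 + 1), so t ≡ 8·5 = 40 ≡ 1 (mod 13).
    Then x = 4 + 5·1 = 9, valid modulo lcm(5, 13) = 65: x ≡ 9 (mod 65).
  Combine with x ≡ 5 (mod 7): since gcd(65, 7) = 1, we get a unique residue mod 455.
    Write x = 9 + 65·t and substitute into x ≡ 5 (mod 7): 65·t ≡ 5 − 9 = -4 (mod 7).
    Reduce coefficients mod 7: 2·t ≡ 3 (mod 7).
    The inverse of 2 mod 7 is 4 (since 2·4 = 8 = 1·7 + 1), so t ≡ 4·3 = 12 ≡ 5 (mod 7).
    Then x = 9 + 65·5 = 334, valid modulo lcm(65, 7) = 455: x ≡ 334 (mod 455).
Verify: 334 mod 5 = 4 ✓, 334 mod 13 = 9 ✓, 334 mod 7 = 5 ✓.

x ≡ 334 (mod 455).


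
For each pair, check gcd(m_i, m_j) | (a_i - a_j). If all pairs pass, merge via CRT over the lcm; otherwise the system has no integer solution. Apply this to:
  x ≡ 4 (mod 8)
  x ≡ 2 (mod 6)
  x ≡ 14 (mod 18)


Moduli 8, 6, 18 are not pairwise coprime, so CRT works modulo lcm(m_i) when all pairwise compatibility conditions hold.
Pairwise compatibility: gcd(m_i, m_j) must divide a_i - a_j for every pair.
Merge one congruence at a time:
  Start: x ≡ 4 (mod 8).
  Combine with x ≡ 2 (mod 6): gcd(8, 6) = 2; 2 - 4 = -2, which IS divisible by 2, so compatible.
    Write x = 4 + 8·t and substitute into x ≡ 2 (mod 6): 8·t ≡ 2 − 4 = -2 (mod 6).
    Divide the congruence (and modulus) by g = 2: 4·t ≡ -1 (mod 3).
    Reduce coefficients mod 3: 1·t ≡ 2 (mod 3).
    So t ≡ 2 (mod 3).
    Then x = 4 + 8·2 = 20, valid modulo lcm(8, 6) = 24: x ≡ 20 (mod 24).
  Combine with x ≡ 14 (mod 18): gcd(24, 18) = 6; 14 - 20 = -6, which IS divisible by 6, so compatible.
    Write x = 20 + 24·t and substitute into x ≡ 14 (mod 18): 24·t ≡ 14 − 20 = -6 (mod 18).
    Divide the congruence (and modulus) by g = 6: 4·t ≡ -1 (mod 3).
    Reduce coefficients mod 3: 1·t ≡ 2 (mod 3).
    So t ≡ 2 (mod 3).
    Then x = 20 + 24·2 = 68, valid modulo lcm(24, 18) = 72: x ≡ 68 (mod 72).
Verify: 68 mod 8 = 4, 68 mod 6 = 2, 68 mod 18 = 14.

x ≡ 68 (mod 72).


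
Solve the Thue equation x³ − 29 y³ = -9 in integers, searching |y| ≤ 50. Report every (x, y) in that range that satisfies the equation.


The equation is x³ - 29y³ = -9. For fixed y, x³ = 29·y³ − 9, so a solution requires the RHS to be a perfect cube.
Strategy: iterate y from -50 to 50, compute RHS = 29·y³ − 9, and check whether it is a (positive or negative) perfect cube.
Check small values of y:
  y = 0: RHS = -9 is not a perfect cube.
  y = 1: RHS = 20 is not a perfect cube.
  y = -1: RHS = -38 is not a perfect cube.
  y = 2: RHS = 223 is not a perfect cube.
  y = -2: RHS = -241 is not a perfect cube.
  y = 3: RHS = 774 is not a perfect cube.
  y = -3: RHS = -792 is not a perfect cube.
Continuing the search up to |y| = 50 finds no solutions either.
No (x, y) in the scanned range satisfies the equation.

No integer solutions with |y| ≤ 50.


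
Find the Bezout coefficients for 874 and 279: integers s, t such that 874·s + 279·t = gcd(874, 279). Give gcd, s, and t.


Euclidean algorithm on (874, 279) — divide until remainder is 0:
  874 = 3 · 279 + 37
  279 = 7 · 37 + 20
  37 = 1 · 20 + 17
  20 = 1 · 17 + 3
  17 = 5 · 3 + 2
  3 = 1 · 2 + 1
  2 = 2 · 1 + 0
gcd(874, 279) = 1.
Track Bezout coefficients alongside the remainders: start with r₀ = 874 = a·1 + b·0 (s = 1, t = 0) and r₁ = 279 = a·0 + b·1 (s = 0, t = 1); each new remainder r_{k+1} = r_{k-1} − q_k·r_k inherits s_{k+1} = s_{k-1} − q_k·s_k, t_{k+1} = t_{k-1} − q_k·t_k, so r_k = a·s_k + b·t_k at every step:
  q = 3: r = 37, s = 1 − 3·0 = 1, t = 0 − 3·1 = -3  (check: 874·1 + 279·(-3) = 37)
  q = 7: r = 20, s = 0 − 7·1 = -7, t = 1 − 7·(-3) = 22  (check: 874·(-7) + 279·22 = 20)
  q = 1: r = 17, s = 1 − 1·(-7) = 8, t = -3 − 1·22 = -25  (check: 874·8 + 279·(-25) = 17)
  q = 1: r = 3, s = -7 − 1·8 = -15, t = 22 − 1·(-25) = 47  (check: 874·(-15) + 279·47 = 3)
  q = 5: r = 2, s = 8 − 5·(-15) = 83, t = -25 − 5·47 = -260  (check: 874·83 + 279·(-260) = 2)
  q = 1: r = 1, s = -15 − 1·83 = -98, t = 47 − 1·(-260) = 307  (check: 874·(-98) + 279·307 = 1)
The row with r = 1 (the gcd) gives the Bezout coefficients s = -98, t = 307.
Result: 874 · (-98) + 279 · (307) = 1.

gcd(874, 279) = 1; s = -98, t = 307 (check: 874·(-98) + 279·307 = 1).


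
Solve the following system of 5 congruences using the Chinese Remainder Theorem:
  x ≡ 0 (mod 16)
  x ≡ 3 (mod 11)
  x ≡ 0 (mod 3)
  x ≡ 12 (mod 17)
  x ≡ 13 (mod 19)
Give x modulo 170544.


Product of moduli M = 16 · 11 · 3 · 17 · 19 = 170544.
Merge one congruence at a time:
  Start: x ≡ 0 (mod 16).
  Combine with x ≡ 3 (mod 11); new modulus lcm = 176.
    Write x = 0 + 16·t and substitute into x ≡ 3 (mod 11): 16·t ≡ 3 − 0 = 3 (mod 11).
    Reduce coefficients mod 11: 5·t ≡ 3 (mod 11).
    The inverse of 5 mod 11 is 9 (since 5·9 = 45 = 4·11 + 1), so t ≡ 9·3 = 27 ≡ 5 (mod 11).
    Then x = 0 + 16·5 = 80, valid modulo lcm(16, 11) = 176: x ≡ 80 (mod 176).
  Combine with x ≡ 0 (mod 3); new modulus lcm = 528.
    Write x = 80 + 176·t and substitute into x ≡ 0 (mod 3): 176·t ≡ 0 − 80 = -80 (mod 3).
    Reduce coefficients mod 3: 2·t ≡ 1 (mod 3).
    The inverse of 2 mod 3 is 2 (since 2·2 = 4 = 1·3 + 1), so t ≡ 2·1 = 2 ≡ 2 (mod 3).
    Then x = 80 + 176·2 = 432, valid modulo lcm(176, 3) = 528: x ≡ 432 (mod 528).
  Combine with x ≡ 12 (mod 17); new modulus lcm = 8976.
    Write x = 432 + 528·t and substitute into x ≡ 12 (mod 17): 528·t ≡ 12 − 432 = -420 (mod 17).
    Reduce coefficients mod 17: 1·t ≡ 5 (mod 17).
    So t ≡ 5 (mod 17).
    Then x = 432 + 528·5 = 3072, valid modulo lcm(528, 17) = 8976: x ≡ 3072 (mod 8976).
  Combine with x ≡ 13 (mod 19); new modulus lcm = 170544.
    Write x = 3072 + 8976·t and substitute into x ≡ 13 (mod 19): 8976·t ≡ 13 − 3072 = -3059 (mod 19).
    Reduce coefficients mod 19: 8·t ≡ 0 (mod 19).
    The inverse of 8 mod 19 is 12 (since 8·12 = 96 = 5·19 + 1), so t ≡ 12·0 = 0 ≡ 0 (mod 19).
    Then x = 3072 + 8976·0 = 3072, valid modulo lcm(8976, 19) = 170544: x ≡ 3072 (mod 170544).
Verify against each original: 3072 mod 16 = 0, 3072 mod 11 = 3, 3072 mod 3 = 0, 3072 mod 17 = 12, 3072 mod 19 = 13.

x ≡ 3072 (mod 170544).


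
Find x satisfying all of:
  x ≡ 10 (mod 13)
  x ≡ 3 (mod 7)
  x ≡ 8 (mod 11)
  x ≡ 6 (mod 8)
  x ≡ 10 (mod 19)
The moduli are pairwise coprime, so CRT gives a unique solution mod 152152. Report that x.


Product of moduli M = 13 · 7 · 11 · 8 · 19 = 152152.
Merge one congruence at a time:
  Start: x ≡ 10 (mod 13).
  Combine with x ≡ 3 (mod 7); new modulus lcm = 91.
    Write x = 10 + 13·t and substitute into x ≡ 3 (mod 7): 13·t ≡ 3 − 10 = -7 (mod 7).
    Reduce coefficients mod 7: 6·t ≡ 0 (mod 7).
    The inverse of 6 mod 7 is 6 (since 6·6 = 36 = 5·7 + 1), so t ≡ 6·0 = 0 ≡ 0 (mod 7).
    Then x = 10 + 13·0 = 10, valid modulo lcm(13, 7) = 91: x ≡ 10 (mod 91).
  Combine with x ≡ 8 (mod 11); new modulus lcm = 1001.
    Write x = 10 + 91·t and substitute into x ≡ 8 (mod 11): 91·t ≡ 8 − 10 = -2 (mod 11).
    Reduce coefficients mod 11: 3·t ≡ 9 (mod 11).
    The inverse of 3 mod 11 is 4 (since 3·4 = 12 = 1·11 + 1), so t ≡ 4·9 = 36 ≡ 3 (mod 11).
    Then x = 10 + 91·3 = 283, valid modulo lcm(91, 11) = 1001: x ≡ 283 (mod 1001).
  Combine with x ≡ 6 (mod 8); new modulus lcm = 8008.
    Write x = 283 + 1001·t and substitute into x ≡ 6 (mod 8): 1001·t ≡ 6 − 283 = -277 (mod 8).
    Reduce coefficients mod 8: 1·t ≡ 3 (mod 8).
    So t ≡ 3 (mod 8).
    Then x = 283 + 1001·3 = 3286, valid modulo lcm(1001, 8) = 8008: x ≡ 3286 (mod 8008).
  Combine with x ≡ 10 (mod 19); new modulus lcm = 152152.
    Write x = 3286 + 8008·t and substitute into x ≡ 10 (mod 19): 8008·t ≡ 10 − 3286 = -3276 (mod 19).
    Reduce coefficients mod 19: 9·t ≡ 11 (mod 19).
    The inverse of 9 mod 19 is 17 (since 9·17 = 153 = 8·19 + 1), so t ≡ 17·11 = 187 ≡ 16 (mod 19).
    Then x = 3286 + 8008·16 = 131414, valid modulo lcm(8008, 19) = 152152: x ≡ 131414 (mod 152152).
Verify against each original: 131414 mod 13 = 10, 131414 mod 7 = 3, 131414 mod 11 = 8, 131414 mod 8 = 6, 131414 mod 19 = 10.

x ≡ 131414 (mod 152152).


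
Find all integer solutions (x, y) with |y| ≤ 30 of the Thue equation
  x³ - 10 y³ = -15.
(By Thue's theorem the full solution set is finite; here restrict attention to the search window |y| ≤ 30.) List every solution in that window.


The equation is x³ - 10y³ = -15. For fixed y, x³ = 10·y³ − 15, so a solution requires the RHS to be a perfect cube.
Strategy: iterate y from -30 to 30, compute RHS = 10·y³ − 15, and check whether it is a (positive or negative) perfect cube.
Check small values of y:
  y = 0: RHS = -15 is not a perfect cube.
  y = 1: RHS = -5 is not a perfect cube.
  y = -1: RHS = -25 is not a perfect cube.
  y = 2: RHS = 65 is not a perfect cube.
  y = -2: RHS = -95 is not a perfect cube.
  y = 3: RHS = 255 is not a perfect cube.
  y = -3: RHS = -285 is not a perfect cube.
Continuing the search up to |y| = 30 finds no solutions either.
No (x, y) in the scanned range satisfies the equation.

No integer solutions with |y| ≤ 30.


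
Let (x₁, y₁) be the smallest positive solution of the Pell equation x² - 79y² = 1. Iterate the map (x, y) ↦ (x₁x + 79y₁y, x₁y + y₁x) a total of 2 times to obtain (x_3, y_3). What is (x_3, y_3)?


Step 1: Find the fundamental solution (x₁, y₁) of x² - 79y² = 1.
  Expand √79 as a continued fraction. a₀ = ⌊√79⌋ = 8; iterate m_{k+1} = d_k·a_k − m_k, d_{k+1} = (79 − m_{k+1}²)/d_k, a_{k+1} = ⌊(a₀ + m_{k+1})/d_{k+1}⌋ (starting m₀ = 0, d₀ = 1), with convergents p_k = a_k·p_{k-1} + p_{k-2}, q_k = a_k·q_{k-1} + q_{k-2} (p₋₁ = 1, q₋₁ = 0):
  k = 0: a₀ = 8; p₀/q₀ = 8/1; p₀² − 79·q₀² = 64 − 79 = -15.
  k = 1: m = 8, d = 15, a = ⌊(8 + 8)/15⌋ = 1; p/q = (1·8 + 1)/(1·1 + 0) = 9/1; p² − 79·q² = 81 − 79 = 2.
  k = 2: m = 7, d = 2, a = ⌊(8 + 7)/2⌋ = 7; p/q = (7·9 + 8)/(7·1 + 1) = 71/8; p² − 79·q² = 5041 − 5056 = -15.
  k = 3: m = 7, d = 15, a = ⌊(8 + 7)/15⌋ = 1; p/q = (1·71 + 9)/(1·8 + 1) = 80/9; p² − 79·q² = 6400 − 6399 = 1.
  The first convergent with p² − 79·q² = 1 gives the fundamental solution (x₁, y₁) = (80, 9).
Step 2: Apply the recurrence (x_{n+1}, y_{n+1}) = (x₁x_n + 79y₁y_n, x₁y_n + y₁x_n) repeatedly.
  From (x_1, y_1) = (80, 9): x_2 = 80·80 + 79·9·9 = 12799; y_2 = 80·9 + 9·80 = 1440.
  From (x_2, y_2) = (12799, 1440): x_3 = 80·12799 + 79·9·1440 = 2047760; y_3 = 80·1440 + 9·12799 = 230391.
Step 3: Verify x_3² - 79·y_3² = 4193321017600 - 4193321017599 = 1 (should be 1). ✓

(x_1, y_1) = (80, 9); (x_3, y_3) = (2047760, 230391).


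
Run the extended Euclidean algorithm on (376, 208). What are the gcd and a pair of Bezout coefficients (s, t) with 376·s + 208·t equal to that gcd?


Euclidean algorithm on (376, 208) — divide until remainder is 0:
  376 = 1 · 208 + 168
  208 = 1 · 168 + 40
  168 = 4 · 40 + 8
  40 = 5 · 8 + 0
gcd(376, 208) = 8.
Track Bezout coefficients alongside the remainders: start with r₀ = 376 = a·1 + b·0 (s = 1, t = 0) and r₁ = 208 = a·0 + b·1 (s = 0, t = 1); each new remainder r_{k+1} = r_{k-1} − q_k·r_k inherits s_{k+1} = s_{k-1} − q_k·s_k, t_{k+1} = t_{k-1} − q_k·t_k, so r_k = a·s_k + b·t_k at every step:
  q = 1: r = 168, s = 1 − 1·0 = 1, t = 0 − 1·1 = -1  (check: 376·1 + 208·(-1) = 168)
  q = 1: r = 40, s = 0 − 1·1 = -1, t = 1 − 1·(-1) = 2  (check: 376·(-1) + 208·2 = 40)
  q = 4: r = 8, s = 1 − 4·(-1) = 5, t = -1 − 4·2 = -9  (check: 376·5 + 208·(-9) = 8)
The row with r = 8 (the gcd) gives the Bezout coefficients s = 5, t = -9.
Result: 376 · (5) + 208 · (-9) = 8.

gcd(376, 208) = 8; s = 5, t = -9 (check: 376·5 + 208·(-9) = 8).


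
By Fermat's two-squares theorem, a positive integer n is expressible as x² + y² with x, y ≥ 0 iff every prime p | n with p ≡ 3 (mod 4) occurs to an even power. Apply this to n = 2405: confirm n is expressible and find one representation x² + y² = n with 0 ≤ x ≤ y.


Step 1: Factor n = 2405 = 5 · 13 · 37.
Step 2: Check the mod-4 condition on each prime factor: 5 ≡ 1 (mod 4), exponent 1; 13 ≡ 1 (mod 4), exponent 1; 37 ≡ 1 (mod 4), exponent 1.
All primes ≡ 3 (mod 4) appear to even exponent (or don't appear), so by the two-squares theorem n IS expressible as a sum of two squares.
Step 3: Build a representation. Here n = 5 · 13 · 37 is a product of primes ≡ 1 (mod 4). Each prime p ≡ 1 (mod 4) is itself a sum of two squares; find a² by testing p − a² for a perfect square:
  5: 5 − 1² = 4 = 2² ⇒ 5 = 1² + 2².
  13: 13 − 1² = 12, 13 − 2² = 9 = 3² ⇒ 13 = 2² + 3².
  37: 37 − 1² = 36 = 6² ⇒ 37 = 1² + 6².
  Combine using the Brahmagupta–Fibonacci identity (a² + b²)(c² + d²) = (ac − bd)² + (ad + bc)² = (ac + bd)² + (ad − bc)²:
  5 · 13 = 65: from (1² + 2²)(2² + 3²), take (1·2 − 2·3, 1·3 + 2·2) = (2 − 6, 3 + 4) = (-4, 7); dropping signs (only squares matter) gives (4, 7); check 4² + 7² = 16 + 49 = 65 ✓.
  65 · 37 = 2405: from (4² + 7²)(1² + 6²), take (4·1 − 7·6, 4·6 + 7·1) = (4 − 42, 24 + 7) = (-38, 31); dropping signs (only squares matter) gives (38, 31); check 38² + 31² = 1444 + 961 = 2405 ✓.
Step 4: Order so x ≤ y and verify: 31² + 38² = 961 + 1444 = 2405 = n. ✓

n = 2405 = 31² + 38² (one valid representation with x ≤ y).


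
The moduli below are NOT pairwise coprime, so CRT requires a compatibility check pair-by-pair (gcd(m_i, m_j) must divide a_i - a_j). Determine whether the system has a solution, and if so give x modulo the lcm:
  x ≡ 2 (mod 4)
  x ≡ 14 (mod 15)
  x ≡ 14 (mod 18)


Moduli 4, 15, 18 are not pairwise coprime, so CRT works modulo lcm(m_i) when all pairwise compatibility conditions hold.
Pairwise compatibility: gcd(m_i, m_j) must divide a_i - a_j for every pair.
Merge one congruence at a time:
  Start: x ≡ 2 (mod 4).
  Combine with x ≡ 14 (mod 15): gcd(4, 15) = 1; 14 - 2 = 12, which IS divisible by 1, so compatible.
    Write x = 2 + 4·t and substitute into x ≡ 14 (mod 15): 4·t ≡ 14 − 2 = 12 (mod 15).
    The inverse of 4 mod 15 is 4 (since 4·4 = 16 = 1·15 + 1), so t ≡ 4·12 = 48 ≡ 3 (mod 15).
    Then x = 2 + 4·3 = 14, valid modulo lcm(4, 15) = 60: x ≡ 14 (mod 60).
  Combine with x ≡ 14 (mod 18): gcd(60, 18) = 6; 14 - 14 = 0, which IS divisible by 6, so compatible.
    Write x = 14 + 60·t and substitute into x ≡ 14 (mod 18): 60·t ≡ 14 − 14 = 0 (mod 18).
    Divide the congruence (and modulus) by g = 6: 10·t ≡ 0 (mod 3).
    Reduce coefficients mod 3: 1·t ≡ 0 (mod 3).
    So t ≡ 0 (mod 3).
    Then x = 14 + 60·0 = 14, valid modulo lcm(60, 18) = 180: x ≡ 14 (mod 180).
Verify: 14 mod 4 = 2, 14 mod 15 = 14, 14 mod 18 = 14.

x ≡ 14 (mod 180).


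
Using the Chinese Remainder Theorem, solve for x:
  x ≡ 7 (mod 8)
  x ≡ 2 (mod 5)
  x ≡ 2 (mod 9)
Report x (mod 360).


Moduli 8, 5, 9 are pairwise coprime; by CRT there is a unique solution modulo M = 8 · 5 · 9 = 360.
Solve pairwise, accumulating the modulus:
  Start with x ≡ 7 (mod 8).
  Combine with x ≡ 2 (mod 5): since gcd(8, 5) = 1, we get a unique residue mod 40.
    Write x = 7 + 8·t and substitute into x ≡ 2 (mod 5): 8·t ≡ 2 − 7 = -5 (mod 5).
    Reduce coefficients mod 5: 3·t ≡ 0 (mod 5).
    The inverse of 3 mod 5 is 2 (since 3·2 = 6 = 1·5 + 1), so t ≡ 2·0 = 0 ≡ 0 (mod 5).
    Then x = 7 + 8·0 = 7, valid modulo lcm(8, 5) = 40: x ≡ 7 (mod 40).
  Combine with x ≡ 2 (mod 9): since gcd(40, 9) = 1, we get a unique residue mod 360.
    Write x = 7 + 40·t and substitute into x ≡ 2 (mod 9): 40·t ≡ 2 − 7 = -5 (mod 9).
    Reduce coefficients mod 9: 4·t ≡ 4 (mod 9).
    The inverse of 4 mod 9 is 7 (since 4·7 = 28 = 3·9 + 1), so t ≡ 7·4 = 28 ≡ 1 (mod 9).
    Then x = 7 + 40·1 = 47, valid modulo lcm(40, 9) = 360: x ≡ 47 (mod 360).
Verify: 47 mod 8 = 7 ✓, 47 mod 5 = 2 ✓, 47 mod 9 = 2 ✓.

x ≡ 47 (mod 360).


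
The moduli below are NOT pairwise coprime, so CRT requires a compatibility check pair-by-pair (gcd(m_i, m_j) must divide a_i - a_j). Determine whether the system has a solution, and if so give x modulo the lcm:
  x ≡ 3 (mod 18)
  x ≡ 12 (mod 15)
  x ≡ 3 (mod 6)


Moduli 18, 15, 6 are not pairwise coprime, so CRT works modulo lcm(m_i) when all pairwise compatibility conditions hold.
Pairwise compatibility: gcd(m_i, m_j) must divide a_i - a_j for every pair.
Merge one congruence at a time:
  Start: x ≡ 3 (mod 18).
  Combine with x ≡ 12 (mod 15): gcd(18, 15) = 3; 12 - 3 = 9, which IS divisible by 3, so compatible.
    Write x = 3 + 18·t and substitute into x ≡ 12 (mod 15): 18·t ≡ 12 − 3 = 9 (mod 15).
    Divide the congruence (and modulus) by g = 3: 6·t ≡ 3 (mod 5).
    Reduce coefficients mod 5: 1·t ≡ 3 (mod 5).
    So t ≡ 3 (mod 5).
    Then x = 3 + 18·3 = 57, valid modulo lcm(18, 15) = 90: x ≡ 57 (mod 90).
  Combine with x ≡ 3 (mod 6): gcd(90, 6) = 6; 3 - 57 = -54, which IS divisible by 6, so compatible.
    Write x = 57 + 90·t and substitute into x ≡ 3 (mod 6): 90·t ≡ 3 − 57 = -54 (mod 6).
    Divide the congruence (and modulus) by g = 6: 15·t ≡ -9 (mod 1).
    Modulo 1 every t works; take t = 0.
    Then x = 57 + 90·0 = 57, valid modulo lcm(90, 6) = 90: x ≡ 57 (mod 90).
Verify: 57 mod 18 = 3, 57 mod 15 = 12, 57 mod 6 = 3.

x ≡ 57 (mod 90).


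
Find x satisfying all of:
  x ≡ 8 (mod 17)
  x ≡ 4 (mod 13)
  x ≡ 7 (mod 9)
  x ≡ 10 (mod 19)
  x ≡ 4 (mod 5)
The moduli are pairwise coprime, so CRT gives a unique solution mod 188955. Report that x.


Product of moduli M = 17 · 13 · 9 · 19 · 5 = 188955.
Merge one congruence at a time:
  Start: x ≡ 8 (mod 17).
  Combine with x ≡ 4 (mod 13); new modulus lcm = 221.
    Write x = 8 + 17·t and substitute into x ≡ 4 (mod 13): 17·t ≡ 4 − 8 = -4 (mod 13).
    Reduce coefficients mod 13: 4·t ≡ 9 (mod 13).
    The inverse of 4 mod 13 is 10 (since 4·10 = 40 = 3·13 + 1), so t ≡ 10·9 = 90 ≡ 12 (mod 13).
    Then x = 8 + 17·12 = 212, valid modulo lcm(17, 13) = 221: x ≡ 212 (mod 221).
  Combine with x ≡ 7 (mod 9); new modulus lcm = 1989.
    Write x = 212 + 221·t and substitute into x ≡ 7 (mod 9): 221·t ≡ 7 − 212 = -205 (mod 9).
    Reduce coefficients mod 9: 5·t ≡ 2 (mod 9).
    The inverse of 5 mod 9 is 2 (since 5·2 = 10 = 1·9 + 1), so t ≡ 2·2 = 4 ≡ 4 (mod 9).
    Then x = 212 + 221·4 = 1096, valid modulo lcm(221, 9) = 1989: x ≡ 1096 (mod 1989).
  Combine with x ≡ 10 (mod 19); new modulus lcm = 37791.
    Write x = 1096 + 1989·t and substitute into x ≡ 10 (mod 19): 1989·t ≡ 10 − 1096 = -1086 (mod 19).
    Reduce coefficients mod 19: 13·t ≡ 16 (mod 19).
    The inverse of 13 mod 19 is 3 (since 13·3 = 39 = 2·19 + 1), so t ≡ 3·16 = 48 ≡ 10 (mod 19).
    Then x = 1096 + 1989·10 = 20986, valid modulo lcm(1989, 19) = 37791: x ≡ 20986 (mod 37791).
  Combine with x ≡ 4 (mod 5); new modulus lcm = 188955.
    Write x = 20986 + 37791·t and substitute into x ≡ 4 (mod 5): 37791·t ≡ 4 − 20986 = -20982 (mod 5).
    Reduce coefficients mod 5: 1·t ≡ 3 (mod 5).
    So t ≡ 3 (mod 5).
    Then x = 20986 + 37791·3 = 134359, valid modulo lcm(37791, 5) = 188955: x ≡ 134359 (mod 188955).
Verify against each original: 134359 mod 17 = 8, 134359 mod 13 = 4, 134359 mod 9 = 7, 134359 mod 19 = 10, 134359 mod 5 = 4.

x ≡ 134359 (mod 188955).


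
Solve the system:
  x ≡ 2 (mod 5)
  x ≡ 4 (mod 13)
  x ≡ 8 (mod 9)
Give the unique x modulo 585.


Moduli 5, 13, 9 are pairwise coprime; by CRT there is a unique solution modulo M = 5 · 13 · 9 = 585.
Solve pairwise, accumulating the modulus:
  Start with x ≡ 2 (mod 5).
  Combine with x ≡ 4 (mod 13): since gcd(5, 13) = 1, we get a unique residue mod 65.
    Write x = 2 + 5·t and substitute into x ≡ 4 (mod 13): 5·t ≡ 4 − 2 = 2 (mod 13).
    The inverse of 5 mod 13 is 8 (since 5·8 = 40 = 3·13 + 1), so t ≡ 8·2 = 16 ≡ 3 (mod 13).
    Then x = 2 + 5·3 = 17, valid modulo lcm(5, 13) = 65: x ≡ 17 (mod 65).
  Combine with x ≡ 8 (mod 9): since gcd(65, 9) = 1, we get a unique residue mod 585.
    Write x = 17 + 65·t and substitute into x ≡ 8 (mod 9): 65·t ≡ 8 − 17 = -9 (mod 9).
    Reduce coefficients mod 9: 2·t ≡ 0 (mod 9).
    The inverse of 2 mod 9 is 5 (since 2·5 = 10 = 1·9 + 1), so t ≡ 5·0 = 0 ≡ 0 (mod 9).
    Then x = 17 + 65·0 = 17, valid modulo lcm(65, 9) = 585: x ≡ 17 (mod 585).
Verify: 17 mod 5 = 2 ✓, 17 mod 13 = 4 ✓, 17 mod 9 = 8 ✓.

x ≡ 17 (mod 585).


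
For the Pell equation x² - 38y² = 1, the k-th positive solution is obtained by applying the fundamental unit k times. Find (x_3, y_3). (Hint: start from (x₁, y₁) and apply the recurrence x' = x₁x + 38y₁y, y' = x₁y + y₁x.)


Step 1: Find the fundamental solution (x₁, y₁) of x² - 38y² = 1.
  Expand √38 as a continued fraction. a₀ = ⌊√38⌋ = 6; iterate m_{k+1} = d_k·a_k − m_k, d_{k+1} = (38 − m_{k+1}²)/d_k, a_{k+1} = ⌊(a₀ + m_{k+1})/d_{k+1}⌋ (starting m₀ = 0, d₀ = 1), with convergents p_k = a_k·p_{k-1} + p_{k-2}, q_k = a_k·q_{k-1} + q_{k-2} (p₋₁ = 1, q₋₁ = 0):
  k = 0: a₀ = 6; p₀/q₀ = 6/1; p₀² − 38·q₀² = 36 − 38 = -2.
  k = 1: m = 6, d = 2, a = ⌊(6 + 6)/2⌋ = 6; p/q = (6·6 + 1)/(6·1 + 0) = 37/6; p² − 38·q² = 1369 − 1368 = 1.
  The first convergent with p² − 38·q² = 1 gives the fundamental solution (x₁, y₁) = (37, 6).
Step 2: Apply the recurrence (x_{n+1}, y_{n+1}) = (x₁x_n + 38y₁y_n, x₁y_n + y₁x_n) repeatedly.
  From (x_1, y_1) = (37, 6): x_2 = 37·37 + 38·6·6 = 2737; y_2 = 37·6 + 6·37 = 444.
  From (x_2, y_2) = (2737, 444): x_3 = 37·2737 + 38·6·444 = 202501; y_3 = 37·444 + 6·2737 = 32850.
Step 3: Verify x_3² - 38·y_3² = 41006655001 - 41006655000 = 1 (should be 1). ✓

(x_1, y_1) = (37, 6); (x_3, y_3) = (202501, 32850).


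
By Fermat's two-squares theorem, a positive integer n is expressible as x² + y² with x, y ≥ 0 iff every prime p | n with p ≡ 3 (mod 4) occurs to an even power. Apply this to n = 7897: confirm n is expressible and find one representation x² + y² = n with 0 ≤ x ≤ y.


Step 1: Factor n = 7897 = 53 · 149.
Step 2: Check the mod-4 condition on each prime factor: 53 ≡ 1 (mod 4), exponent 1; 149 ≡ 1 (mod 4), exponent 1.
All primes ≡ 3 (mod 4) appear to even exponent (or don't appear), so by the two-squares theorem n IS expressible as a sum of two squares.
Step 3: Build a representation. Here n = 53 · 149 is a product of primes ≡ 1 (mod 4). Each prime p ≡ 1 (mod 4) is itself a sum of two squares; find a² by testing p − a² for a perfect square:
  53: 53 − 1² = 52, 53 − 2² = 49 = 7² ⇒ 53 = 2² + 7².
  149: 149 − 1² = 148, 149 − 2² = 145, 149 − 3² = 140, 149 − 4² = 133, 149 − 5² = 124, 149 − 6² = 113, 149 − 7² = 100 = 10² ⇒ 149 = 7² + 10².
  Combine using the Brahmagupta–Fibonacci identity (a² + b²)(c² + d²) = (ac − bd)² + (ad + bc)² = (ac + bd)² + (ad − bc)²:
  53 · 149 = 7897: from (2² + 7²)(7² + 10²), take (2·7 − 7·10, 2·10 + 7·7) = (14 − 70, 20 + 49) = (-56, 69); dropping signs (only squares matter) gives (56, 69); check 56² + 69² = 3136 + 4761 = 7897 ✓.
Step 4: Order so x ≤ y and verify: 56² + 69² = 3136 + 4761 = 7897 = n. ✓

n = 7897 = 56² + 69² (one valid representation with x ≤ y).
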